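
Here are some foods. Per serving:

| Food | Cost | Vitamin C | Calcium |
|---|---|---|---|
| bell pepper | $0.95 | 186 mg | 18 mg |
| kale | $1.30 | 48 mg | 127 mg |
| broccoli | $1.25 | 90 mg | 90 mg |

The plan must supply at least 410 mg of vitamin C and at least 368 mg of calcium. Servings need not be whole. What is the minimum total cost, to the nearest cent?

$4.92

Compare the cost at each extreme point of the feasible region.
bell pepper only: max(410/186, 368/18) = 20.44 servings → $19.42.
kale only: max(410/48, 368/127) = 8.542 servings → $11.10.
broccoli only: max(410/90, 368/90) = 4.556 servings → $5.69.
bell pepper + kale with both tight: 1.512 servings and 2.683 servings → $4.92.
bell pepper + broccoli with both tight: 0.25 servings and 4.039 servings → $5.29.
kale + broccoli: intersection lies outside the first quadrant.
So the least-cost plan costs $4.92.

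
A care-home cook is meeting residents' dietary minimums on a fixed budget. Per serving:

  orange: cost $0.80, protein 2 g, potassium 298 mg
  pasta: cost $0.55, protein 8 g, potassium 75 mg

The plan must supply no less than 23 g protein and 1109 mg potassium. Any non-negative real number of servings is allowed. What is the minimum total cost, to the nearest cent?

A basic optimal solution has at most two foods positive. Try each food alone and each pair with both targets met exactly.
orange only: max(23/2, 1109/298) = 11.5 servings → $9.20.
pasta only: max(23/8, 1109/75) = 14.79 servings → $8.13.
orange + pasta with both tight: 3.199 servings and 2.075 servings → $3.70.
So the least-cost plan costs $3.70.

$3.70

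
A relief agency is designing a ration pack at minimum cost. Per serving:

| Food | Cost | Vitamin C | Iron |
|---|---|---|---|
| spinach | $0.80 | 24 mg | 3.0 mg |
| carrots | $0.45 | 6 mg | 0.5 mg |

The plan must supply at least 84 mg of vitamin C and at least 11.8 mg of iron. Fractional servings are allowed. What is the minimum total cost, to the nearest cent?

spinach only: max(84/24, 11.8/3.0) = 3.933 servings → $3.15.
carrots only: max(84/6, 11.8/0.5) = 23.6 servings → $10.62.
spinach + carrots with both targets exact would need a negative amount; discard.
So the least-cost plan costs $3.15.

$3.15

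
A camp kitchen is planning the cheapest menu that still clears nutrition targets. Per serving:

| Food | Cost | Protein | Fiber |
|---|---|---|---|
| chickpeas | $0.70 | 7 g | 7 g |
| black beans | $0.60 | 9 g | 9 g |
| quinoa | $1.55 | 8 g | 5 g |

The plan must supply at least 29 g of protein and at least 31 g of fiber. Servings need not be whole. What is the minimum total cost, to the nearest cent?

The cheapest plan sits at a corner of the feasible region — with two constraints it uses at most two foods.
chickpeas only: max(29/7, 31/7) = 4.429 servings → $3.10.
black beans only: max(29/9, 31/9) = 3.444 servings → $2.07.
quinoa only: max(29/8, 31/5) = 6.2 servings → $9.61.
chickpeas + black beans (both tight): parallel constraints — no distinct corner.
chickpeas + quinoa: the both-tight solution has a negative serving — not a feasible corner.
black beans + quinoa with both targets exact would need a negative amount; discard.
The minimum over all feasible corners is $2.07.

$2.07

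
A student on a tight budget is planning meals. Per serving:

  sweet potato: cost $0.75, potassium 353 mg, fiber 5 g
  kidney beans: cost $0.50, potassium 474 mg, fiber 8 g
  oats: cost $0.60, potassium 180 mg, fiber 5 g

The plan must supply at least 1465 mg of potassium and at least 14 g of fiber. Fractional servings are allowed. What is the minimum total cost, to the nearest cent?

$1.55

The cheapest plan sits at a corner of the feasible region — with two constraints it uses at most two foods.
sweet potato only: max(1465/353, 14/5) = 4.15 servings → $3.11.
kidney beans only: max(1465/474, 14/8) = 3.091 servings → $1.55.
oats only: max(1465/180, 14/5) = 8.139 servings → $4.88.
sweet potato + kidney beans with both targets exact would need a negative amount; discard.
sweet potato + oats: the both-tight solution has a negative serving — not a feasible corner.
kidney beans + oats with both targets exact would need a negative amount; discard.
The minimum over all feasible corners is $1.55.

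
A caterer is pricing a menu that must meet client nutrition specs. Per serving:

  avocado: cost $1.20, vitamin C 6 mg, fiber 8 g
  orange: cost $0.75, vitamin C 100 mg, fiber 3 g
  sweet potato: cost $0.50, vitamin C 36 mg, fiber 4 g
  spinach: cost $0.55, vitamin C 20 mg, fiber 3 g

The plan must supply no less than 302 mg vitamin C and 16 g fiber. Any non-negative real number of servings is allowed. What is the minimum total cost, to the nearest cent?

At the optimum either one food covers both requirements or two foods hit both targets exactly; no other combination can be cheaper.
avocado only: max(302/6, 16/8) = 50.33 servings → $60.40.
orange only: max(302/100, 16/3) = 5.333 servings → $4.00.
sweet potato only: max(302/36, 16/4) = 8.389 servings → $4.19.
spinach only: max(302/20, 16/3) = 15.1 servings → $8.30.
avocado + orange with both tight: 0.8875 servings and 2.967 servings → $3.29.
avocado + sweet potato: the both-tight solution has a negative serving — not a feasible corner.
avocado + spinach: intersection lies outside the first quadrant.
orange + sweet potato with both tight: 2.164 servings and 2.377 servings → $2.81.
orange + spinach with both tight: 2.442 servings and 2.892 servings → $3.42.
sweet potato + spinach: intersection lies outside the first quadrant.
Cheapest feasible corner: $2.81.

$2.81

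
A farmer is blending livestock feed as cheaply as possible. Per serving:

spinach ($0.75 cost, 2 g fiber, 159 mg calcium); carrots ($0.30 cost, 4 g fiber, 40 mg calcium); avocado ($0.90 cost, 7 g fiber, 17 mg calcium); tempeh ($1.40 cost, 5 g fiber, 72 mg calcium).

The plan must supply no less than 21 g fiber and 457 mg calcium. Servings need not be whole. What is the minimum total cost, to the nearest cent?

A basic optimal solution has at most two foods positive. Try each food alone and each pair with both targets met exactly.
spinach only: max(21/2, 457/159) = 10.5 servings → $7.88.
carrots only: max(21/4, 457/40) = 11.43 servings → $3.43.
avocado only: max(21/7, 457/17) = 26.88 servings → $24.19.
tempeh only: max(21/5, 457/72) = 6.347 servings → $8.89.
spinach + carrots with both tight: 1.777 servings and 4.362 servings → $2.64.
spinach + avocado with both tight: 2.634 servings and 2.247 servings → $4.00.
spinach + tempeh with both tight: 1.187 servings and 3.725 servings → $6.11.
carrots + avocado: the both-tight solution has a negative serving — not a feasible corner.
carrots + tempeh: intersection lies outside the first quadrant.
avocado + tempeh: the both-tight solution has a negative serving — not a feasible corner.
Cheapest feasible corner: $2.64.

$2.64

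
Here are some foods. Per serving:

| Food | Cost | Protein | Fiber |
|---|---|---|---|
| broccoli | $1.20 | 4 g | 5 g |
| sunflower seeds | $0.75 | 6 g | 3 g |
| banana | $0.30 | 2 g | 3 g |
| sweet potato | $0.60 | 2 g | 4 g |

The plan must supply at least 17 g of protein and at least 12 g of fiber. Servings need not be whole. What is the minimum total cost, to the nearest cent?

$2.21

The cheapest plan sits at a corner of the feasible region — with two constraints it uses at most two foods.
broccoli only: max(17/4, 12/5) = 4.25 servings → $5.10.
sunflower seeds only: max(17/6, 12/3) = 4 servings → $3.00.
banana only: max(17/2, 12/3) = 8.5 servings → $2.55.
sweet potato only: max(17/2, 12/4) = 8.5 servings → $5.10.
broccoli + sunflower seeds with both tight: 1.167 servings and 2.056 servings → $2.94.
broccoli + banana: intersection lies outside the first quadrant.
broccoli + sweet potato with both targets exact would need a negative amount; discard.
sunflower seeds + banana with both tight: 2.25 servings and 1.75 servings → $2.21.
sunflower seeds + sweet potato with both tight: 2.444 servings and 1.167 servings → $2.53.
banana + sweet potato with both targets exact would need a negative amount; discard.
The minimum over all feasible corners is $2.21.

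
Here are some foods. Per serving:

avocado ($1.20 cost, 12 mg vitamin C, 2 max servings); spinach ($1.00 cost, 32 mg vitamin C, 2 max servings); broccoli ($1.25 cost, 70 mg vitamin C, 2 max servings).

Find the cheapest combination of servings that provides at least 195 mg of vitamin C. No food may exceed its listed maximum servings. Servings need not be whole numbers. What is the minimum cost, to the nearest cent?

Cost per mg of vitamin C: broccoli $0.0179, spinach $0.0312, avocado $0.1000.
Take 2 servings of broccoli: +140.0 mg vitamin C for $2.50 (total $2.50, still need 55.0 mg).
Take 1.719 servings of spinach: +55.0 mg vitamin C for $1.72 (total $4.22, still need 0.0 mg).
Greedy by cheapest-per-mg is optimal for a single linear constraint, so the minimum cost is $4.22.

$4.22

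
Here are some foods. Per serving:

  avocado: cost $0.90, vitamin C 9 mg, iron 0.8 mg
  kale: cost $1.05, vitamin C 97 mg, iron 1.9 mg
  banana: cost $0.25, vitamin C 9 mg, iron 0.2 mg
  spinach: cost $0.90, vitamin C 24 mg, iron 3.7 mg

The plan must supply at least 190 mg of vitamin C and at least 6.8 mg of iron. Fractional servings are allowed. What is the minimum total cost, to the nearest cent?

$2.67

A basic optimal solution has at most two foods positive. Try each food alone and each pair with both targets met exactly.
avocado only: max(190/9, 6.8/0.8) = 21.11 servings → $19.00.
kale only: max(190/97, 6.8/1.9) = 3.579 servings → $3.76.
banana only: max(190/9, 6.8/0.2) = 34 servings → $8.50.
spinach only: max(190/24, 6.8/3.7) = 7.917 servings → $7.12.
avocado + kale with both tight: 4.936 servings and 1.501 servings → $6.02.
avocado + banana with both tight: 4.296 servings and 16.81 servings → $8.07.
avocado + spinach: intersection lies outside the first quadrant.
kale + banana: intersection lies outside the first quadrant.
kale + spinach with both tight: 1.723 servings and 0.9531 servings → $2.67.
banana + spinach with both tight: 18.94 servings and 0.814 servings → $5.47.
Cheapest feasible corner: $2.67.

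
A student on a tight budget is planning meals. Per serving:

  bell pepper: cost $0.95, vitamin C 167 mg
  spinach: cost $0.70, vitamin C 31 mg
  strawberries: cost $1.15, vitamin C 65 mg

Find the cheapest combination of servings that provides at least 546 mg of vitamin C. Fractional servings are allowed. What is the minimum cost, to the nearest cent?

Cost per mg of vitamin C: bell pepper $0.0057, strawberries $0.0177, spinach $0.0226.
With no serving limits, use only bell pepper: 546 mg / 167 mg = 3.269 servings × $0.95 = $3.11.

$3.11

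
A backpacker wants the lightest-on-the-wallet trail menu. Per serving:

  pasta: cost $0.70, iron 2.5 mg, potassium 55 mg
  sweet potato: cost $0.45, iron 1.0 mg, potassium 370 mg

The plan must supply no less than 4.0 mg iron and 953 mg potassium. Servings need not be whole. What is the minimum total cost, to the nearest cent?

Minimising a linear cost over {iron ≥ 4.0, potassium ≥ 953, servings ≥ 0} — the optimum is at a vertex, using one or two foods.
pasta only: max(4.0/2.5, 953/55) = 17.33 servings → $12.13.
sweet potato only: max(4.0/1.0, 953/370) = 4 servings → $1.80.
pasta + sweet potato with both tight: 0.6057 servings and 2.486 servings → $1.54.
Cheapest feasible corner: $1.54.

$1.54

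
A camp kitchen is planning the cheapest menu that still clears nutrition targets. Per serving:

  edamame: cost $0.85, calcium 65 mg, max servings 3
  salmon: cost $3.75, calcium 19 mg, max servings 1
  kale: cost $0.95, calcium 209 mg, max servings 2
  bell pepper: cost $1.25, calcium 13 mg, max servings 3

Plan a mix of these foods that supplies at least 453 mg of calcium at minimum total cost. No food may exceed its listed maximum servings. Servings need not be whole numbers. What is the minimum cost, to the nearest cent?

$2.36

Cost per mg of calcium: kale $0.0045, edamame $0.0131, bell pepper $0.0962, salmon $0.1974.
Take 2 servings of kale: +418.0 mg calcium for $1.90 (total $1.90, still need 35.0 mg).
Take 0.5385 servings of edamame: +35.0 mg calcium for $0.46 (total $2.36, still need 0.0 mg).
Greedy by cheapest-per-mg is optimal for a single linear constraint, so the minimum cost is $2.36.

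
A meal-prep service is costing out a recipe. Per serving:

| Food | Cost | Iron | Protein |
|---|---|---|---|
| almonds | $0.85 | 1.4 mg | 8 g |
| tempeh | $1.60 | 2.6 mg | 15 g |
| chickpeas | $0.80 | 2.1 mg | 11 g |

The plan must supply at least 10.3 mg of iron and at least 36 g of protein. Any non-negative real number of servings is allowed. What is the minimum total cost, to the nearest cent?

$3.92

Compare the cost at each extreme point of the feasible region.
almonds only: max(10.3/1.4, 36/8) = 7.357 servings → $6.25.
tempeh only: max(10.3/2.6, 36/15) = 3.962 servings → $6.34.
chickpeas only: max(10.3/2.1, 36/11) = 4.905 servings → $3.92.
almonds + tempeh: the both-tight solution has a negative serving — not a feasible corner.
almonds + chickpeas with both targets exact would need a negative amount; discard.
tempeh + chickpeas: the both-tight solution has a negative serving — not a feasible corner.
The minimum over all feasible corners is $3.92.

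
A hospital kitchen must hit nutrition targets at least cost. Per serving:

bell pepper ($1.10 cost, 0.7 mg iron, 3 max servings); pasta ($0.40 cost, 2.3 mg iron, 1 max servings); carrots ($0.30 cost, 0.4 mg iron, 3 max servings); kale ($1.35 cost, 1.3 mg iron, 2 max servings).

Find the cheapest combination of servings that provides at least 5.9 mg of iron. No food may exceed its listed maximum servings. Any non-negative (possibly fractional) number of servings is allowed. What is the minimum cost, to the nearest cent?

$3.79

Cost per mg of iron: pasta $0.1739, carrots $0.7500, kale $1.0385, bell pepper $1.5714.
Take 1 serving of pasta: +2.3 mg iron for $0.40 (total $0.40, still need 3.6 mg).
Take 3 servings of carrots: +1.2 mg iron for $0.90 (total $1.30, still need 2.4 mg).
Take 1.846 servings of kale: +2.4 mg iron for $2.49 (total $3.79, still need 0.0 mg).
Filling from the cheapest source first is optimal under one linear minimum: $3.79.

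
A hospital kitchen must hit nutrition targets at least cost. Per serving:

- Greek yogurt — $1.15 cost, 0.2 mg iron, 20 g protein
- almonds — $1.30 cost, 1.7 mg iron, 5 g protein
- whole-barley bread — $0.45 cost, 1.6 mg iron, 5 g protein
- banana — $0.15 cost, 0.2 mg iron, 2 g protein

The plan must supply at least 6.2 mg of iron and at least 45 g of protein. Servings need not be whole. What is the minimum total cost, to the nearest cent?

$3.19

This is a tiny linear program; its minimum lies at a vertex of the feasible set. List the vertices and price them.
Greek yogurt only: max(6.2/0.2, 45/20) = 31 servings → $35.65.
almonds only: max(6.2/1.7, 45/5) = 9 servings → $11.70.
whole-barley bread only: max(6.2/1.6, 45/5) = 9 servings → $4.05.
banana only: max(6.2/0.2, 45/2) = 31 servings → $4.65.
Greek yogurt + almonds with both tight: 1.379 servings and 3.485 servings → $6.12.
Greek yogurt + whole-barley bread with both tight: 1.323 servings and 3.71 servings → $3.19.
Greek yogurt + banana: intersection lies outside the first quadrant.
almonds + whole-barley bread with both targets exact would need a negative amount; discard.
almonds + banana with both tight: 1.417 servings and 18.96 servings → $4.69.
whole-barley bread + banana with both tight: 1.545 servings and 18.64 servings → $3.49.
The minimum over all feasible corners is $3.19.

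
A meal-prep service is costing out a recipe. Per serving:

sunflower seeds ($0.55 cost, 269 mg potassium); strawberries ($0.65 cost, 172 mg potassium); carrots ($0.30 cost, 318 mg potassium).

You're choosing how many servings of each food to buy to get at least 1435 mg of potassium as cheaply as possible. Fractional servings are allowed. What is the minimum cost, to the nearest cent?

Cost per mg of potassium: carrots $0.0009, sunflower seeds $0.0020, strawberries $0.0038.
With no serving limits, use only carrots: 1435 mg / 318 mg = 4.513 servings × $0.30 = $1.35.

$1.35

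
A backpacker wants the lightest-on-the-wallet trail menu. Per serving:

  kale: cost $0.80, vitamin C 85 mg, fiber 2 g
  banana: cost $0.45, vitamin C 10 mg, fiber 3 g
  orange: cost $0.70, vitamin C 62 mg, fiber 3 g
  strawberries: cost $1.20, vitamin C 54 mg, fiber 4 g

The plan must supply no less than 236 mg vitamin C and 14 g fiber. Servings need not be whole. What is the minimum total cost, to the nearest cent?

$3.01

This is a tiny linear program; its minimum lies at a vertex of the feasible set. List the vertices and price them.
kale only: max(236/85, 14/2) = 7 servings → $5.60.
banana only: max(236/10, 14/3) = 23.6 servings → $10.62.
orange only: max(236/62, 14/3) = 4.667 servings → $3.27.
strawberries only: max(236/54, 14/4) = 4.37 servings → $5.24.
kale + banana with both tight: 2.417 servings and 3.055 servings → $3.31.
kale + orange: intersection lies outside the first quadrant.
kale + strawberries with both tight: 0.8103 servings and 3.095 servings → $4.36.
banana + orange with both tight: 1.026 servings and 3.641 servings → $3.01.
banana + strawberries: the both-tight solution has a negative serving — not a feasible corner.
orange + strawberries with both tight: 2.186 servings and 1.86 servings → $3.76.
Cheapest feasible corner: $3.01.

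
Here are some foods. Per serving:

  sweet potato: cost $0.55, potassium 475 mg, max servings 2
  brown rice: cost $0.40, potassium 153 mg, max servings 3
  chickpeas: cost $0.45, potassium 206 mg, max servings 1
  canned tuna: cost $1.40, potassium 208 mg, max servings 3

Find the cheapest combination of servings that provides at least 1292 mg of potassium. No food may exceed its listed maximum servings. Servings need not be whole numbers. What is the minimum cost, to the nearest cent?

Cost per mg of potassium: sweet potato $0.0012, chickpeas $0.0022, brown rice $0.0026, canned tuna $0.0067.
Take 2 servings of sweet potato: +950.0 mg potassium for $1.10 (total $1.10, still need 342.0 mg).
Take 1 serving of chickpeas: +206.0 mg potassium for $0.45 (total $1.55, still need 136.0 mg).
Take 0.8889 servings of brown rice: +136.0 mg potassium for $0.36 (total $1.91, still need 0.0 mg).
Greedy by cheapest-per-mg is optimal for a single linear constraint, so the minimum cost is $1.91.

$1.91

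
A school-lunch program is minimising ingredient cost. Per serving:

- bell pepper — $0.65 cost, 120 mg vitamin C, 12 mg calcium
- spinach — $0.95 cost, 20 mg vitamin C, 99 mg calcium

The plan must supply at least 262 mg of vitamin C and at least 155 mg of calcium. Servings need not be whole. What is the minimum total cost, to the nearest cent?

At the optimum either one food covers both requirements or two foods hit both targets exactly; no other combination can be cheaper.
bell pepper only: max(262/120, 155/12) = 12.92 servings → $8.40.
spinach only: max(262/20, 155/99) = 13.1 servings → $12.45.
bell pepper + spinach with both tight: 1.962 servings and 1.328 servings → $2.54.
Cheapest feasible corner: $2.54.

$2.54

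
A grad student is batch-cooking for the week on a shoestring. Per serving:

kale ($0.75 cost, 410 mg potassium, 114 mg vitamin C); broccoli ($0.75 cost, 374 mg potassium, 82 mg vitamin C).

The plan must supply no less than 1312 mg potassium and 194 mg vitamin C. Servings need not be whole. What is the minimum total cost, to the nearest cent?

$2.40

For a min-cost LP with two ≥-constraints, a basic feasible solution has at most two positive variables.
kale only: max(1312/410, 194/114) = 3.2 servings → $2.40.
broccoli only: max(1312/374, 194/82) = 3.508 servings → $2.63.
kale + broccoli: intersection lies outside the first quadrant.
So the least-cost plan costs $2.40.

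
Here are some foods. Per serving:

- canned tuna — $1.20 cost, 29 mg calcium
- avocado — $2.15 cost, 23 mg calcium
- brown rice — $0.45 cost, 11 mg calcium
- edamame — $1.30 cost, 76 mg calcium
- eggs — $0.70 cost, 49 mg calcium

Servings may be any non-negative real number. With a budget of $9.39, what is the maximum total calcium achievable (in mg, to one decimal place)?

657.3 mg

Calcium per dollar: eggs 70, edamame 58.46, brown rice 24.44, canned tuna 24.17, avocado 10.7.
With no serving limits, spend the whole cost allowance on eggs: $9.39 / $0.70 × 49 mg = 657.3 mg.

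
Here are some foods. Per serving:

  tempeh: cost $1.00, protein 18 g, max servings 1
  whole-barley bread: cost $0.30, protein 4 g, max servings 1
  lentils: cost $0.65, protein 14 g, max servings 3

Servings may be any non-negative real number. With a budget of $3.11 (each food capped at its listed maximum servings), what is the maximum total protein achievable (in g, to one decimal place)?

62.1 g

Protein per dollar: lentils 21.54, tempeh 18, whole-barley bread 13.33.
Take 3 servings of lentils: spends $1.95, +42.0 g protein (running total 42.0 g).
Take 1 serving of tempeh: spends $1.00, +18.0 g protein (running total 60.0 g).
Take 0.5333 servings of whole-barley bread: spends $0.16, +2.1 g protein (running total 62.1 g).
Filling greedily by protein-per-dollar is optimal for one linear limit, giving 62.1 g.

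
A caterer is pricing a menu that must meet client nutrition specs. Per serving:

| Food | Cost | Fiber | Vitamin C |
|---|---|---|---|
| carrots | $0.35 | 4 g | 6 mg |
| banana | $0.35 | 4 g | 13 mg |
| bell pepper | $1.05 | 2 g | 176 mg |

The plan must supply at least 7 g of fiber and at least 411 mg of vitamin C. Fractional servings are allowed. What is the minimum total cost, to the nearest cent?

$2.62

For a min-cost LP with two ≥-constraints, a basic feasible solution has at most two positive variables.
carrots only: max(7/4, 411/6) = 68.5 servings → $23.98.
banana only: max(7/4, 411/13) = 31.62 servings → $11.07.
bell pepper only: max(7/2, 411/176) = 3.5 servings → $3.67.
carrots + banana with both targets exact would need a negative amount; discard.
carrots + bell pepper with both tight: 0.5925 servings and 2.315 servings → $2.64.
banana + bell pepper with both tight: 0.6047 servings and 2.291 servings → $2.62.
So the least-cost plan costs $2.62.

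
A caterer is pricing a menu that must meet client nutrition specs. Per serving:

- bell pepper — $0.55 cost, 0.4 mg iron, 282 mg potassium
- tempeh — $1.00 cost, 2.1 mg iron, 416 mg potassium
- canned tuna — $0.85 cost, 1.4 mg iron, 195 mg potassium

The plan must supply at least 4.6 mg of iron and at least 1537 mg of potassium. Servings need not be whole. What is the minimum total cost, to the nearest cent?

At the optimum either one food covers both requirements or two foods hit both targets exactly; no other combination can be cheaper.
bell pepper only: max(4.6/0.4, 1537/282) = 11.5 servings → $6.33.
tempeh only: max(4.6/2.1, 1537/416) = 3.695 servings → $3.69.
canned tuna only: max(4.6/1.4, 1537/195) = 7.882 servings → $6.70.
bell pepper + tempeh with both tight: 3.086 servings and 1.603 servings → $3.30.
bell pepper + canned tuna with both tight: 3.961 servings and 2.154 servings → $4.01.
tempeh + canned tuna: intersection lies outside the first quadrant.
Cheapest feasible corner: $3.30.

$3.30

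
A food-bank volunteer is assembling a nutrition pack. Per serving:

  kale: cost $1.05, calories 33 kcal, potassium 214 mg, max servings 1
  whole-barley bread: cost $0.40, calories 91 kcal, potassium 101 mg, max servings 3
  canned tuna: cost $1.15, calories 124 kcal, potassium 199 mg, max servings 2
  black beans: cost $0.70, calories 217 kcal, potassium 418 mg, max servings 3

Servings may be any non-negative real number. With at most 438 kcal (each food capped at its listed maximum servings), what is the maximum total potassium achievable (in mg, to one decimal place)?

994.1 mg

Potassium per kcal: kale 6.485, black beans 1.926, canned tuna 1.605, whole-barley bread 1.11.
Take 1 serving of kale: uses 33 kcal, +214.0 mg potassium (running total 214.0 mg).
Take 1.866 servings of black beans: uses 405 kcal, +780.1 mg potassium (running total 994.1 mg).
Filling greedily by potassium-per-kcal is optimal for one linear limit, giving 994.1 mg.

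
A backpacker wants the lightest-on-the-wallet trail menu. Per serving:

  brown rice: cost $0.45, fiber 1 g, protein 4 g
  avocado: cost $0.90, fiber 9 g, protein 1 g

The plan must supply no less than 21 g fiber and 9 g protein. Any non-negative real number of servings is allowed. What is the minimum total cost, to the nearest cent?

For a min-cost LP with two ≥-constraints, a basic feasible solution has at most two positive variables.
brown rice only: max(21/1, 9/4) = 21 servings → $9.45.
avocado only: max(21/9, 9/1) = 9 servings → $8.10.
brown rice + avocado with both tight: 1.714 servings and 2.143 servings → $2.70.
Cheapest feasible corner: $2.70.

$2.70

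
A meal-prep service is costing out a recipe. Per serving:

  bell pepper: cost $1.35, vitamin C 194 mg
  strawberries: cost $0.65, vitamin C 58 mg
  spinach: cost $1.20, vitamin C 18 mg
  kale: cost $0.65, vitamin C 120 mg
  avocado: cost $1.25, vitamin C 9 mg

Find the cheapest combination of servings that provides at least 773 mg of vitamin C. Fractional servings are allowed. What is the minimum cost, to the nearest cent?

$4.19

Cost per mg of vitamin C: kale $0.0054, bell pepper $0.0070, strawberries $0.0112, spinach $0.0667, avocado $0.1389.
With no serving limits, use only kale: 773 mg / 120 mg = 6.442 servings × $0.65 = $4.19.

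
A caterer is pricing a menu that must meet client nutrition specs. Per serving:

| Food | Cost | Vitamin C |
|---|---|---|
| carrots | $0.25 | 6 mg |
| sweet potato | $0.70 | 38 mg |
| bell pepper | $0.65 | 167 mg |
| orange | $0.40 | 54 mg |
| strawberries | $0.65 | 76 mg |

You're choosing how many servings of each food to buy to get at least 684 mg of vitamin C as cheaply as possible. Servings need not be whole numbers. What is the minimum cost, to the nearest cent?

$2.66

Cost per mg of vitamin C: bell pepper $0.0039, orange $0.0074, strawberries $0.0086, sweet potato $0.0184, carrots $0.0417.
With no serving limits, use only bell pepper: 684 mg / 167 mg = 4.096 servings × $0.65 = $2.66.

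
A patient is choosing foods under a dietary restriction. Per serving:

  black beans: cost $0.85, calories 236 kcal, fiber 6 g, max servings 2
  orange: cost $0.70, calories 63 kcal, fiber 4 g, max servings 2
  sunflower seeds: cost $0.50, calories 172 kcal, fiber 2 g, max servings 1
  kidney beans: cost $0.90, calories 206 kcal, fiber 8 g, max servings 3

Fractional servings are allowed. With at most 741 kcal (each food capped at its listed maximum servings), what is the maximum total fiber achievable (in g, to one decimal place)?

31.9 g

Fiber per kcal: orange 0.06349, kidney beans 0.03883, black beans 0.02542, sunflower seeds 0.01163.
Take 2 servings of orange: uses 126 kcal, +8.0 g fiber (running total 8.0 g).
Take 2.985 servings of kidney beans: uses 615 kcal, +23.9 g fiber (running total 31.9 g).
Greedy by best ratio exhausts the calories allowance optimally: 31.9 g.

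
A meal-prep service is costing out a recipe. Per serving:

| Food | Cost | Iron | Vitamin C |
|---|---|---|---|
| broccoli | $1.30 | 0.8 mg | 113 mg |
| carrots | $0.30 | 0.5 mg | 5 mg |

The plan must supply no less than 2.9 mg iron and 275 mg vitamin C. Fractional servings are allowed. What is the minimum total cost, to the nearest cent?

$3.66

broccoli only: max(2.9/0.8, 275/113) = 3.625 servings → $4.71.
carrots only: max(2.9/0.5, 275/5) = 55 servings → $16.50.
broccoli + carrots with both tight: 2.343 servings and 2.051 servings → $3.66.
The minimum over all feasible corners is $3.66.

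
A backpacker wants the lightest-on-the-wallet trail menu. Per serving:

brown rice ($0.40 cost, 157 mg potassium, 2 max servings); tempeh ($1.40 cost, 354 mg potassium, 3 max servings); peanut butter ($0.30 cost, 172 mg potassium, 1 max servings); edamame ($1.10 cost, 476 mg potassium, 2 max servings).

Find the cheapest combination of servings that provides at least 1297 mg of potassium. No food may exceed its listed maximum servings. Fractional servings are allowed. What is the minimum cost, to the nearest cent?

$2.94

Cost per mg of potassium: peanut butter $0.0017, edamame $0.0023, brown rice $0.0025, tempeh $0.0040.
Take 1 serving of peanut butter: +172.0 mg potassium for $0.30 (total $0.30, still need 1125.0 mg).
Take 2 servings of edamame: +952.0 mg potassium for $2.20 (total $2.50, still need 173.0 mg).
Take 1.102 servings of brown rice: +173.0 mg potassium for $0.44 (total $2.94, still need 0.0 mg).
Greedy by cheapest-per-mg is optimal for a single linear constraint, so the minimum cost is $2.94.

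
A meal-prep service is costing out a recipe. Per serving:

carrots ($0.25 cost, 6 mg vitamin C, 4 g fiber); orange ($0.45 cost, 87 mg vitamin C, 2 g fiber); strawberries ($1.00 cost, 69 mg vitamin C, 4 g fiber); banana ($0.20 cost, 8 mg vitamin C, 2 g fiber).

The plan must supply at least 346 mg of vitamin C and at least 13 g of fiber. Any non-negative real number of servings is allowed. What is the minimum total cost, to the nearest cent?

Minimising a linear cost over {vitamin C ≥ 346, fiber ≥ 13, servings ≥ 0} — the optimum is at a vertex, using one or two foods.
carrots only: max(346/6, 13/4) = 57.67 servings → $14.42.
orange only: max(346/87, 13/2) = 6.5 servings → $2.92.
strawberries only: max(346/69, 13/4) = 5.014 servings → $5.01.
banana only: max(346/8, 13/2) = 43.25 servings → $8.65.
carrots + orange with both tight: 1.307 servings and 3.887 servings → $2.08.
carrots + strawberries: the both-tight solution has a negative serving — not a feasible corner.
carrots + banana: intersection lies outside the first quadrant.
orange + strawberries with both tight: 2.319 servings and 2.09 servings → $3.13.
orange + banana with both tight: 3.722 servings and 2.778 servings → $2.23.
strawberries + banana with both targets exact would need a negative amount; discard.
The minimum over all feasible corners is $2.08.

$2.08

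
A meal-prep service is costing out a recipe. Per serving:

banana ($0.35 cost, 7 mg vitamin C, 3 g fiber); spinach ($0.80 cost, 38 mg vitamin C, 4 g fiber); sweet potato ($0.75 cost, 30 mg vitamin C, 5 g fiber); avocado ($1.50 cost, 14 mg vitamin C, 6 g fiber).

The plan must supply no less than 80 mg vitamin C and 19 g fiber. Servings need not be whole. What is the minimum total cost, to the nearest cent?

banana only: max(80/7, 19/3) = 11.43 servings → $4.00.
spinach only: max(80/38, 19/4) = 4.75 servings → $3.80.
sweet potato only: max(80/30, 19/5) = 3.8 servings → $2.85.
avocado only: max(80/14, 19/6) = 5.714 servings → $8.57.
banana + spinach with both tight: 4.674 servings and 1.244 servings → $2.63.
banana + sweet potato with both tight: 3.091 servings and 1.945 servings → $2.54.
banana + avocado (both tight): parallel constraints — no distinct corner.
spinach + sweet potato: the both-tight solution has a negative serving — not a feasible corner.
spinach + avocado with both tight: 1.244 servings and 2.337 servings → $4.50.
sweet potato + avocado with both tight: 1.945 servings and 1.545 servings → $3.78.
So the least-cost plan costs $2.54.

$2.54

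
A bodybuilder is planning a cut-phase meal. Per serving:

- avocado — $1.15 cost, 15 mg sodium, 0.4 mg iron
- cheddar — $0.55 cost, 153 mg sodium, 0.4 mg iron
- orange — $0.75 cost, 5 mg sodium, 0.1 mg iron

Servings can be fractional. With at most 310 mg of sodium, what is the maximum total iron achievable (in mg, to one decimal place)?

8.3 mg

Iron per mg sodium: avocado 0.02667, orange 0.02, cheddar 0.002614.
With no serving limits, spend the whole sodium allowance on avocado: 310 mg / 15 mg × 0.4 mg = 8.3 mg.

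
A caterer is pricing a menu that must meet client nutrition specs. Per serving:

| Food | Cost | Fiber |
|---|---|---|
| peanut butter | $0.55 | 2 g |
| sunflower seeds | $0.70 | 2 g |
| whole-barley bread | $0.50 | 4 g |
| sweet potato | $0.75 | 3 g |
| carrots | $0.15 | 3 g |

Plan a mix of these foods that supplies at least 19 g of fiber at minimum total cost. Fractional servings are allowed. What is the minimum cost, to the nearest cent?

$0.95

Cost per g of fiber: carrots $0.0500, whole-barley bread $0.1250, sweet potato $0.2500, peanut butter $0.2750, sunflower seeds $0.3500.
With no serving limits, use only carrots: 19 g / 3 g = 6.333 servings × $0.15 = $0.95.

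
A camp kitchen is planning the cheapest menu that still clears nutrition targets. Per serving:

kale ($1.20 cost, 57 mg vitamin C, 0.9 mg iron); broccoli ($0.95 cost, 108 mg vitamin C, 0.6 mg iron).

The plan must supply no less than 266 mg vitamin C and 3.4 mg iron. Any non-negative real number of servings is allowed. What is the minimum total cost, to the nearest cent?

$4.64

For a min-cost LP with two ≥-constraints, a basic feasible solution has at most two positive variables.
kale only: max(266/57, 3.4/0.9) = 4.667 servings → $5.60.
broccoli only: max(266/108, 3.4/0.6) = 5.667 servings → $5.38.
kale + broccoli with both tight: 3.295 servings and 0.7238 servings → $4.64.
So the least-cost plan costs $4.64.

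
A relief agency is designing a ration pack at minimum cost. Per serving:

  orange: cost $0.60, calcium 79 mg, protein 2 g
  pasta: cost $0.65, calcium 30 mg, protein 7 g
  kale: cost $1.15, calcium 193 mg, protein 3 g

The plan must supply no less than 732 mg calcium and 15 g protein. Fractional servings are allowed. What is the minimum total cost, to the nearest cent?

Compare the cost at each extreme point of the feasible region.
orange only: max(732/79, 15/2) = 9.266 servings → $5.56.
pasta only: max(732/30, 15/7) = 24.4 servings → $15.86.
kale only: max(732/193, 15/3) = 5 servings → $5.75.
orange + pasta: intersection lies outside the first quadrant.
orange + kale with both tight: 4.691 servings and 1.872 servings → $4.97.
pasta + kale with both tight: 0.5543 servings and 3.707 servings → $4.62.
Cheapest feasible corner: $4.62.

$4.62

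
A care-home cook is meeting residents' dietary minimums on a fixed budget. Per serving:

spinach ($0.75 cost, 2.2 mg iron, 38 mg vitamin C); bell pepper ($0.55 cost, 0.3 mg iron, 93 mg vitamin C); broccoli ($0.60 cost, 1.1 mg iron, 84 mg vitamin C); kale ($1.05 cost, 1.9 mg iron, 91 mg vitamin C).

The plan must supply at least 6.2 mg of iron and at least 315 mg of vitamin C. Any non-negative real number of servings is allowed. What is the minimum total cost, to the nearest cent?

$2.83

The cheapest plan sits at a corner of the feasible region — with two constraints it uses at most two foods.
spinach only: max(6.2/2.2, 315/38) = 8.289 servings → $6.22.
bell pepper only: max(6.2/0.3, 315/93) = 20.67 servings → $11.37.
broccoli only: max(6.2/1.1, 315/84) = 5.636 servings → $3.38.
kale only: max(6.2/1.9, 315/91) = 3.462 servings → $3.63.
spinach + bell pepper with both tight: 2.495 servings and 2.367 servings → $3.17.
spinach + broccoli with both tight: 1.219 servings and 3.199 servings → $2.83.
spinach + kale: the both-tight solution has a negative serving — not a feasible corner.
bell pepper + broccoli with both targets exact would need a negative amount; discard.
bell pepper + kale with both tight: 0.2296 servings and 3.227 servings → $3.51.
broccoli + kale with both tight: 0.5765 servings and 2.929 servings → $3.42.
So the least-cost plan costs $2.83.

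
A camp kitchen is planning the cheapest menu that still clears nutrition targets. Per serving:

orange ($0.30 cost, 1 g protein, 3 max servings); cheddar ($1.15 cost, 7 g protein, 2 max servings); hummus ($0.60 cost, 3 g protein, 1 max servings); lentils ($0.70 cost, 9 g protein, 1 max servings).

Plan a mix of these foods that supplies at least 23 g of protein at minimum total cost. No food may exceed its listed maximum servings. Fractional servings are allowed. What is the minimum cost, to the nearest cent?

$3.00

Cost per g of protein: lentils $0.0778, cheddar $0.1643, hummus $0.2000, orange $0.3000.
Take 1 serving of lentils: +9.0 g protein for $0.70 (total $0.70, still need 14.0 g).
Take 2 servings of cheddar: +14.0 g protein for $2.30 (total $3.00, still need 0.0 g).
Greedy by cheapest-per-g is optimal for a single linear constraint, so the minimum cost is $3.00.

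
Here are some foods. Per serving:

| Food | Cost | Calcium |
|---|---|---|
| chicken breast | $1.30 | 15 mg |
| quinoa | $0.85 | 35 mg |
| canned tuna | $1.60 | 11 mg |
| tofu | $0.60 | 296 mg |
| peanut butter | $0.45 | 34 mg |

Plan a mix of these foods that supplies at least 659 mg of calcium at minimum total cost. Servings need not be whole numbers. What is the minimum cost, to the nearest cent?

$1.34

Cost per mg of calcium: tofu $0.0020, peanut butter $0.0132, quinoa $0.0243, chicken breast $0.0867, canned tuna $0.1455.
With no serving limits, use only tofu: 659 mg / 296 mg = 2.226 servings × $0.60 = $1.34.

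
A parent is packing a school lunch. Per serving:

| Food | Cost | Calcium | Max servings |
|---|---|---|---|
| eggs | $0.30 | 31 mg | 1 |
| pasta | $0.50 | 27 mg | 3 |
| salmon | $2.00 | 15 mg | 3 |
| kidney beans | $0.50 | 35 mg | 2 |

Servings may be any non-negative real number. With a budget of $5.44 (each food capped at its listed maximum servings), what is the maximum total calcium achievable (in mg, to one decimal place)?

201.8 mg

Calcium per dollar: eggs 103.3, kidney beans 70, pasta 54, salmon 7.5.
Take 1 serving of eggs: spends $0.30, +31.0 mg calcium (running total 31.0 mg).
Take 2 servings of kidney beans: spends $1.00, +70.0 mg calcium (running total 101.0 mg).
Take 3 servings of pasta: spends $1.50, +81.0 mg calcium (running total 182.0 mg).
Take 1.32 servings of salmon: spends $2.64, +19.8 mg calcium (running total 201.8 mg).
Greedy by best ratio exhausts the cost allowance optimally: 201.8 mg.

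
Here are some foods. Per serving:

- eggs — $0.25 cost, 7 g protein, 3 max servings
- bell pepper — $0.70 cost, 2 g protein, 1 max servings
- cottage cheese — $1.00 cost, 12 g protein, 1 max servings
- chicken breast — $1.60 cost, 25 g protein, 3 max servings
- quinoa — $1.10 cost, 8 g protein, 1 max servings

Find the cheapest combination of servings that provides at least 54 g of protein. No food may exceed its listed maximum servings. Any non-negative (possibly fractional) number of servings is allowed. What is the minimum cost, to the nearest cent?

Cost per g of protein: eggs $0.0357, chicken breast $0.0640, cottage cheese $0.0833, quinoa $0.1375, bell pepper $0.3500.
Take 3 servings of eggs: +21.0 g protein for $0.75 (total $0.75, still need 33.0 g).
Take 1.32 servings of chicken breast: +33.0 g protein for $2.11 (total $2.86, still need 0.0 g).
Filling from the cheapest source first is optimal under one linear minimum: $2.86.

$2.86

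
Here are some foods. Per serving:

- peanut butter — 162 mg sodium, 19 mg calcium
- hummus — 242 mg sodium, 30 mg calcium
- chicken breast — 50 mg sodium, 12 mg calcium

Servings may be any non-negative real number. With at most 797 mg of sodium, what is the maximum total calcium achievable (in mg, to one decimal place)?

Calcium per mg sodium: chicken breast 0.24, hummus 0.124, peanut butter 0.1173.
With no serving limits, spend the whole sodium allowance on chicken breast: 797 mg / 50 mg × 12 mg = 191.3 mg.

191.3 mg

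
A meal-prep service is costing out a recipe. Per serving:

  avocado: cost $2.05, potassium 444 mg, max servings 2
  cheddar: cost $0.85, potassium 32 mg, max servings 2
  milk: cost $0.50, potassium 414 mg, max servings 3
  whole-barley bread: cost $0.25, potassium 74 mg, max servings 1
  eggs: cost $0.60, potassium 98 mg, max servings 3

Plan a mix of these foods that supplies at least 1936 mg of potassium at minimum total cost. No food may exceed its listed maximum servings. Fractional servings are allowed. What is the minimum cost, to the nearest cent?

$4.61

Cost per mg of potassium: milk $0.0012, whole-barley bread $0.0034, avocado $0.0046, eggs $0.0061, cheddar $0.0266.
Take 3 servings of milk: +1242.0 mg potassium for $1.50 (total $1.50, still need 694.0 mg).
Take 1 serving of whole-barley bread: +74.0 mg potassium for $0.25 (total $1.75, still need 620.0 mg).
Take 1.396 servings of avocado: +620.0 mg potassium for $2.86 (total $4.61, still need 0.0 mg).
Filling from the cheapest source first is optimal under one linear minimum: $4.61.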